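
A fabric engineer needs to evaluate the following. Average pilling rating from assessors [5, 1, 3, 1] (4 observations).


Formula: Mean = sum / count
Sum = 5 + 1 + 3 + 1 = 10
Mean = 10 / 4 = 2.5

2.5


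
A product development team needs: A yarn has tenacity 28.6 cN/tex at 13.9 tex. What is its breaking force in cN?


Formula: Breaking force = Tenacity * Linear density
F = 28.6 cN/tex * 13.9 tex
F = 397.54 cN

397.54 cN


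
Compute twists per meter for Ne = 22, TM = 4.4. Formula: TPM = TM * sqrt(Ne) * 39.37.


Formula: TPM = TM * sqrt(Ne) * 39.37
Step 1: sqrt(Ne) = sqrt(22) = 4.6904
Step 2: TM * sqrt(Ne) = 4.4 * 4.6904 = 20.6378
Step 3: TPM = 20.6378 * 39.37 = 813 twists/m

813 twists/m


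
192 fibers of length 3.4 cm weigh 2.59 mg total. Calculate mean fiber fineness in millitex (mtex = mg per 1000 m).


Formula: fineness (mtex) = mass (mg) / total length (km) = (mass_mg / total_length_m) * 1000
Step 1: Convert fiber length: 3.4 cm = 0.034 m
Step 2: Total fiber length = 192 * 0.034 = 6.528 m
Step 3: Linear density = 2.59 mg / 6.528 m = 0.3968 mg/m
Step 4: fineness = 0.3968 * 1000 = 396.8 mtex

396.8 mtex


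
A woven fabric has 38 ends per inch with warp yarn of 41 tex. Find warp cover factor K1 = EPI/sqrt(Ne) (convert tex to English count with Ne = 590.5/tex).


Formula: K1 = EPI / sqrt(Ne), with Ne = 590.5 / tex_warp
Step 1: Ne = 590.5 / 41 = 14.402
Step 2: sqrt(Ne) = sqrt(14.402) = 3.795
Step 3: K1 = 38 / 3.795 = 10.0

10.0


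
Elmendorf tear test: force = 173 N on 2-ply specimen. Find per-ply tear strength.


Formula: Per-ply strength = Total force / Number of plies
Per-ply = 173 N / 2
Per-ply = 86.5 N

86.5 N


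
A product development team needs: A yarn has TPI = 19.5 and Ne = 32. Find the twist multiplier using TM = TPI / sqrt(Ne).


Formula: TM = TPI / sqrt(Ne)
Step 1: sqrt(Ne) = sqrt(32) = 5.6569
Step 2: TM = 19.5 / 5.6569 = 3.45

3.45 TM


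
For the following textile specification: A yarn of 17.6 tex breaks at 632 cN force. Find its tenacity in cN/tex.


Formula: Tenacity = Breaking force / Linear density
Tenacity = 632 cN / 17.6 tex
Tenacity = 35.91 cN/tex

35.91 cN/tex


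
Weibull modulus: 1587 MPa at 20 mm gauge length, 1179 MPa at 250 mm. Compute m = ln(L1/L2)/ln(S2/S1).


Formula: m = ln(L1/L2) / ln(S2/S1)
Step 1: ln(L1/L2) = ln(20/250) = -2.52573
Step 2: S2/S1 = 1179/1587 = 0.74291
Step 3: ln(S2/S1) = ln(0.74291) = -0.29718
Step 4: m = -2.52573 / -0.29718 = 8.50

8.50 (Weibull m)


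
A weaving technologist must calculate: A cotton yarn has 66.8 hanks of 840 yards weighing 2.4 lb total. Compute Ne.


Formula: Ne = hanks / mass_lb
Substituting: Ne = 66.8 / 2.4
Ne = 27.8

27.8 Ne


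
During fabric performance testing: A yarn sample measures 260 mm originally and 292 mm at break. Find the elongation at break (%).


Formula: Elongation (%) = ((L_break - L0) / L0) * 100
Step 1: Extension = 292 - 260 = 32 mm
Step 2: Elongation = (32 / 260) * 100
Step 3: Elongation = 0.123077 * 100 = 12.3077% ≈ 12.3%

12.3%


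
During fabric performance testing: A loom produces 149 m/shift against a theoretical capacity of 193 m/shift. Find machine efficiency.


Formula: Efficiency% = (Actual output / Theoretical output) * 100
Efficiency% = (149 / 193) * 100
Efficiency% = 0.772021 * 100 = 77.2021% ≈ 77.2%

77.2%


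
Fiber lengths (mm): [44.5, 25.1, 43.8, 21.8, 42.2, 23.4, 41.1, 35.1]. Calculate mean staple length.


Formula: Mean = sum of lengths / count
Sum = 44.5 + 25.1 + 43.8 + 21.8 + 42.2 + 23.4 + 41.1 + 35.1
Sum = 277.0 mm
Mean = 277.0 / 8 = 34.63 mm

34.63 mm


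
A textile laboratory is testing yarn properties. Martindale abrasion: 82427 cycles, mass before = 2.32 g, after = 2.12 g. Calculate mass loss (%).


Formula: Mass loss% = ((m_before - m_after) / m_before) * 100
Step 1: Mass loss = 2.32 - 2.12 = 0.2 g
Step 2: Ratio = 0.2 / 2.32 = 0.0862069
Step 3: Mass loss% = 0.0862069 * 100 = 8.62069% ≈ 8.62%

8.62%


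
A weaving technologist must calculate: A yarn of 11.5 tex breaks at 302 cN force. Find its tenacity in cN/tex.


Formula: Tenacity = Breaking force / Linear density
Tenacity = 302 cN / 11.5 tex
Tenacity = 26.26 cN/tex

26.26 cN/tex


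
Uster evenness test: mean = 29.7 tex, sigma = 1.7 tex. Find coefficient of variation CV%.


Formula: CV% = (standard deviation / mean) * 100
Step 1: Ratio = 1.7 / 29.7 = 0.057239
Step 2: CV% = 0.057239 * 100 = 5.7239% ≈ 5.7%

5.7%


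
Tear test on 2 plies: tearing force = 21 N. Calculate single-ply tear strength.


Formula: Per-ply strength = Total force / Number of plies
Per-ply = 21 N / 2
Per-ply = 10.5 N

10.5 N


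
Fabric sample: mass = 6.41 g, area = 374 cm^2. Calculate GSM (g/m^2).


Formula: GSM = mass_g / area_m2
Step 1: Convert area: 374 cm^2 = 374 / 10000 = 0.0374 m^2
Step 2: GSM = 6.41 g / 0.0374 m^2 = 171.4 g/m^2

171.4 g/m^2


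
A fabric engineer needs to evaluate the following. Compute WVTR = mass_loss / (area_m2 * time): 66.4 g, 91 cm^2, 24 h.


Formula: WVTR = mass_loss / (area * time)
Step 1: Convert area: 91 cm^2 = 0.0091 m^2
Step 2: WVTR = 66.4 g / (0.0091 m^2 * 24 h)
Step 3: WVTR = 66.4 / 0.2184 = 304.0 g/m^2/h

304.0 g/m^2/h


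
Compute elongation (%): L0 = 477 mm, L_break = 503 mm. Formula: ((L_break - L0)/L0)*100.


Formula: Elongation (%) = ((L_break - L0) / L0) * 100
Step 1: Extension = 503 - 477 = 26 mm
Step 2: Elongation = (26 / 477) * 100
Step 3: Elongation = 0.054507 * 100 = 5.4507% ≈ 5.5%

5.5%


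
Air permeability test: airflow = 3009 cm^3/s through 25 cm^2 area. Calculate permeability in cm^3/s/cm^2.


Formula: Air Permeability = Airflow / Test Area
AP = 3009 cm^3/s / 25 cm^2
AP = 120.4 cm^3/s/cm^2

120.4 cm^3/s/cm^2


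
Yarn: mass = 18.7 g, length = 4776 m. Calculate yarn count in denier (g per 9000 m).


Formula: den = (mass_g / length_m) * 9000
Substituting: den = (18.7 / 4776) * 9000
Intermediate: 18.7 / 4776 = 0.00391541 g/m
den = 0.00391541 * 9000 = 35.2 denier

35.2 denier


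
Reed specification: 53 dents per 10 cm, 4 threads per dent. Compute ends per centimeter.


Formula: EPC = (dents per 10 cm * ends per dent) / 10
Step 1: Total ends per 10 cm = 53 * 4 = 212
Step 2: EPC = 212 / 10 = 21.2 ends/cm

21.2 ends/cm


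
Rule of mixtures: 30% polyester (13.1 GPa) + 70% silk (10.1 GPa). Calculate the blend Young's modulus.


Formula: Blend property = (fraction_A * property_A) + (fraction_B * property_B)
Step 1: Contribution A = 30/100 * 13.1 GPa = 3.93 GPa
Step 2: Contribution B = 70/100 * 10.1 GPa = 7.07 GPa
Step 3: Blend Young's modulus = 3.93 + 7.07 = 11.0 GPa

11.0 GPa


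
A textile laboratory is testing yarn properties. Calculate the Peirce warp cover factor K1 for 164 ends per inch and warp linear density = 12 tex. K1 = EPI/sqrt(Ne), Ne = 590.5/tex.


Formula: K1 = EPI / sqrt(Ne), with Ne = 590.5 / tex_warp
Step 1: Ne = 590.5 / 12 = 49.208
Step 2: sqrt(Ne) = sqrt(49.208) = 7.0148
Step 3: K1 = 164 / 7.0148 = 23.4

23.4


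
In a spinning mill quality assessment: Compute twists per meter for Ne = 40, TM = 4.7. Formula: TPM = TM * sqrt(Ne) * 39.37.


Formula: TPM = TM * sqrt(Ne) * 39.37
Step 1: sqrt(Ne) = sqrt(40) = 6.3246
Step 2: TM * sqrt(Ne) = 4.7 * 6.3246 = 29.7256
Step 3: TPM = 29.7256 * 39.37 = 1170 twists/m

1170 twists/m


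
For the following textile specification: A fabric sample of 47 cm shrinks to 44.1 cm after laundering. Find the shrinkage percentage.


Formula: Shrinkage% = ((L_before - L_after) / L_before) * 100
Step 1: Shrinkage = 47 - 44.1 = 2.9 cm
Step 2: Shrinkage% = (2.9 / 47) * 100
Step 3: Shrinkage% = 0.061702 * 100 = 6.1702% ≈ 6.2%

6.2%


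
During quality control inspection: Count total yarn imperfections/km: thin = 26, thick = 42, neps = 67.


Formula: Total = thin places + thick places + neps
Total = 26 + 42 + 67
Total = 135 imperfections/km

135 imperfections/km


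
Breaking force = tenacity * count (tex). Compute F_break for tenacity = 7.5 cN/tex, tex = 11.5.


Formula: Breaking force = Tenacity * Linear density
F = 7.5 cN/tex * 11.5 tex
F = 86.25 cN

86.25 cN


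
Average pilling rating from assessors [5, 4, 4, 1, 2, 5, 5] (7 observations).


Formula: Mean = sum / count
Sum = 5 + 4 + 4 + 1 + 2 + 5 + 5 = 26
Mean = 26 / 7 = 3.7

3.7


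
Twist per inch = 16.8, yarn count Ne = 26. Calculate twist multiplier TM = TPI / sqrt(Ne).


Formula: TM = TPI / sqrt(Ne)
Step 1: sqrt(Ne) = sqrt(26) = 5.099
Step 2: TM = 16.8 / 5.099 = 3.29

3.29 TM


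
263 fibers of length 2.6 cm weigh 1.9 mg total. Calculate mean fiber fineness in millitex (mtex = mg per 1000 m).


Formula: fineness (mtex) = mass (mg) / total length (km) = (mass_mg / total_length_m) * 1000
Step 1: Convert fiber length: 2.6 cm = 0.026 m
Step 2: Total fiber length = 263 * 0.026 = 6.838 m
Step 3: Linear density = 1.9 mg / 6.838 m = 0.2779 mg/m
Step 4: fineness = 0.2779 * 1000 = 277.9 mtex

277.9 mtex


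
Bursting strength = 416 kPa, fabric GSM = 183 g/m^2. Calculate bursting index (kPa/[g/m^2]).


Formula: Bursting Index = Bursting Strength / Fabric GSM
BI = 416 kPa / 183 g/m^2
BI = 2.273 kPa/(g/m^2)

2.273 kPa/(g/m^2)


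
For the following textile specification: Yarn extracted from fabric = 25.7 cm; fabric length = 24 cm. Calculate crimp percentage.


Formula: Crimp% = ((L_yarn - L_fabric) / L_fabric) * 100
Step 1: Extension = 25.7 - 24 = 1.7 cm
Step 2: Crimp% = (1.7 / 24) * 100
Step 3: Crimp% = 0.070833 * 100 = 7.0833% ≈ 7.1%

7.1%


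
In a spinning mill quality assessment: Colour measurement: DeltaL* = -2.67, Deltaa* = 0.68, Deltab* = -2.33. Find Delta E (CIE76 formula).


Formula: Delta E = sqrt(dL*^2 + da*^2 + db*^2)
Step 1: dL*^2 = (-2.67)^2 = 7.1289
Step 2: da*^2 = 0.68^2 = 0.4624
Step 3: db*^2 = (-2.33)^2 = 5.4289
Step 4: Sum = 7.1289 + 0.4624 + 5.4289 = 13.0202
Step 5: Delta E = sqrt(13.0202) = 3.61

3.61 Delta E


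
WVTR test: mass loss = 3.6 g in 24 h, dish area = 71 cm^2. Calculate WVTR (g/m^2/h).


Formula: WVTR = mass_loss / (area * time)
Step 1: Convert area: 71 cm^2 = 0.0071 m^2
Step 2: WVTR = 3.6 g / (0.0071 m^2 * 24 h)
Step 3: WVTR = 3.6 / 0.1704 = 21.1 g/m^2/h

21.1 g/m^2/h


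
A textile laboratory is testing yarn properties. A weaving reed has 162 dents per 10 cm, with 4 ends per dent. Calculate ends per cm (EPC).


Formula: EPC = (dents per 10 cm * ends per dent) / 10
Step 1: Total ends per 10 cm = 162 * 4 = 648
Step 2: EPC = 648 / 10 = 64.8 ends/cm

64.8 ends/cm


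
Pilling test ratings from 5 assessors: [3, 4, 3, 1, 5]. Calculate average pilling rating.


Formula: Mean = sum / count
Sum = 3 + 4 + 3 + 1 + 5 = 16
Mean = 16 / 5 = 3.2

3.2


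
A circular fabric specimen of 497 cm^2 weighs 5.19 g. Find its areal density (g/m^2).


Formula: GSM = mass_g / area_m2
Step 1: Convert area: 497 cm^2 = 497 / 10000 = 0.0497 m^2
Step 2: GSM = 5.19 g / 0.0497 m^2 = 104.4 g/m^2

104.4 g/m^2


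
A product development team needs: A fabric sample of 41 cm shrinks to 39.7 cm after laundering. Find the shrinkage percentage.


Formula: Shrinkage% = ((L_before - L_after) / L_before) * 100
Step 1: Shrinkage = 41 - 39.7 = 1.3 cm
Step 2: Shrinkage% = (1.3 / 41) * 100
Step 3: Shrinkage% = 0.031707 * 100 = 3.1707% ≈ 3.2%

3.2%


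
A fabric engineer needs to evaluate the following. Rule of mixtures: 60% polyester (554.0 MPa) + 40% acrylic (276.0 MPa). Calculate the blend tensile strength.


Formula: Blend property = (fraction_A * property_A) + (fraction_B * property_B)
Step 1: Contribution A = 60/100 * 554.0 MPa = 332.4 MPa
Step 2: Contribution B = 40/100 * 276.0 MPa = 110.4 MPa
Step 3: Blend tensile strength = 332.4 + 110.4 = 442.8 MPa

442.8 MPa


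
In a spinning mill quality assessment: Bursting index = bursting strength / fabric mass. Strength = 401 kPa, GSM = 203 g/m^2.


Formula: Bursting Index = Bursting Strength / Fabric GSM
BI = 401 kPa / 203 g/m^2
BI = 1.975 kPa/(g/m^2)

1.975 kPa/(g/m^2)


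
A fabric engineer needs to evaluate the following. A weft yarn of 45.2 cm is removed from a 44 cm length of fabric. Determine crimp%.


Formula: Crimp% = ((L_yarn - L_fabric) / L_fabric) * 100
Step 1: Extension = 45.2 - 44 = 1.2 cm
Step 2: Crimp% = (1.2 / 44) * 100
Step 3: Crimp% = 0.027273 * 100 = 2.7273% ≈ 2.7%

2.7%


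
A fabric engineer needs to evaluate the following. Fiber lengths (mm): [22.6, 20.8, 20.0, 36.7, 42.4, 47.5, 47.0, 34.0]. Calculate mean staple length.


Formula: Mean = sum of lengths / count
Sum = 22.6 + 20.8 + 20.0 + 36.7 + 42.4 + 47.5 + 47.0 + 34.0
Sum = 271.0 mm
Mean = 271.0 / 8 = 33.88 mm

33.88 mm


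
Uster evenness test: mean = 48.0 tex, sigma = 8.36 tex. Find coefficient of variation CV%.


Formula: CV% = (standard deviation / mean) * 100
Step 1: Ratio = 8.36 / 48.0 = 0.174167
Step 2: CV% = 0.174167 * 100 = 17.4167% ≈ 17.4%

17.4%


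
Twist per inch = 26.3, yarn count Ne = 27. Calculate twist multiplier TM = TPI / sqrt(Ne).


Formula: TM = TPI / sqrt(Ne)
Step 1: sqrt(Ne) = sqrt(27) = 5.1962
Step 2: TM = 26.3 / 5.1962 = 5.06

5.06 TM


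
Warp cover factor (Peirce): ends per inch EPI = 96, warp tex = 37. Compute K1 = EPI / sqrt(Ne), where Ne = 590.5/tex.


Formula: K1 = EPI / sqrt(Ne), with Ne = 590.5 / tex_warp
Step 1: Ne = 590.5 / 37 = 15.959
Step 2: sqrt(Ne) = sqrt(15.959) = 3.9949
Step 3: K1 = 96 / 3.9949 = 24.0

24.0


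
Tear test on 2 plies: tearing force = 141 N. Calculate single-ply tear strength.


Formula: Per-ply strength = Total force / Number of plies
Per-ply = 141 N / 2
Per-ply = 70.5 N

70.5 N


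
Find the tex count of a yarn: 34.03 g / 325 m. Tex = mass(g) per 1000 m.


Formula: Tex = (mass_g / length_m) * 1000
Substituting: Tex = (34.03 / 325) * 1000
Intermediate: 34.03 / 325 = 0.10470769 g/m
Tex = 0.10470769 * 1000 = 104.71 tex

104.71 tex


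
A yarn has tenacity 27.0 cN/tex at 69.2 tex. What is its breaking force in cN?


Formula: Breaking force = Tenacity * Linear density
F = 27.0 cN/tex * 69.2 tex
F = 1868.40 cN

1868.40 cN


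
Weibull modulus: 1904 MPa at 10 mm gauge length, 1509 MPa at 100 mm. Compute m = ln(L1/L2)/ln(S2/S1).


Formula: m = ln(L1/L2) / ln(S2/S1)
Step 1: ln(L1/L2) = ln(10/100) = -2.30259
Step 2: S2/S1 = 1509/1904 = 0.79254
Step 3: ln(S2/S1) = ln(0.79254) = -0.23251
Step 4: m = -2.30259 / -0.23251 = 9.90

9.90 (Weibull m)


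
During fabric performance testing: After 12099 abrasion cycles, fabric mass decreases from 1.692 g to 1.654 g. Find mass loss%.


Formula: Mass loss% = ((m_before - m_after) / m_before) * 100
Step 1: Mass loss = 1.692 - 1.654 = 0.038 g
Step 2: Ratio = 0.038 / 1.692 = 0.0224586
Step 3: Mass loss% = 0.0224586 * 100 = 2.24586% ≈ 2.25%

2.25%


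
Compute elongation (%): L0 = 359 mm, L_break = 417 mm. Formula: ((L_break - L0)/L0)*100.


Formula: Elongation (%) = ((L_break - L0) / L0) * 100
Step 1: Extension = 417 - 359 = 58 mm
Step 2: Elongation = (58 / 359) * 100
Step 3: Elongation = 0.16156 * 100 = 16.156% ≈ 16.2%

16.2%


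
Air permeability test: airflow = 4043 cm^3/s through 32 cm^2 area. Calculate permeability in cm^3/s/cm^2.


Formula: Air Permeability = Airflow / Test Area
AP = 4043 cm^3/s / 32 cm^2
AP = 126.3 cm^3/s/cm^2

126.3 cm^3/s/cm^2


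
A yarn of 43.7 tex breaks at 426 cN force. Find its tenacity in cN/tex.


Formula: Tenacity = Breaking force / Linear density
Tenacity = 426 cN / 43.7 tex
Tenacity = 9.75 cN/tex

9.75 cN/tex


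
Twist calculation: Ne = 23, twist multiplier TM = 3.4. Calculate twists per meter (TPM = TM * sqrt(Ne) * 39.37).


Formula: TPM = TM * sqrt(Ne) * 39.37
Step 1: sqrt(Ne) = sqrt(23) = 4.7958
Step 2: TM * sqrt(Ne) = 3.4 * 4.7958 = 16.3057
Step 3: TPM = 16.3057 * 39.37 = 642 twists/m

642 twists/m


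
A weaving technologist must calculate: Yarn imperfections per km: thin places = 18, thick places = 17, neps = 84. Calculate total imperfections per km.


Formula: Total = thin places + thick places + neps
Total = 18 + 17 + 84
Total = 119 imperfections/km

119 imperfections/km


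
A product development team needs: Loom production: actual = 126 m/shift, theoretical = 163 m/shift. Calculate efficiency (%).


Formula: Efficiency% = (Actual output / Theoretical output) * 100
Efficiency% = (126 / 163) * 100
Efficiency% = 0.773006 * 100 = 77.3006% ≈ 77.3%

77.3%


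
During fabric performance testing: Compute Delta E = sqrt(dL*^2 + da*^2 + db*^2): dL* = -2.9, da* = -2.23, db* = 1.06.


Formula: Delta E = sqrt(dL*^2 + da*^2 + db*^2)
Step 1: dL*^2 = (-2.9)^2 = 8.41
Step 2: da*^2 = (-2.23)^2 = 4.9729
Step 3: db*^2 = 1.06^2 = 1.1236
Step 4: Sum = 8.41 + 4.9729 + 1.1236 = 14.5065
Step 5: Delta E = sqrt(14.5065) = 3.81

3.81 Delta E


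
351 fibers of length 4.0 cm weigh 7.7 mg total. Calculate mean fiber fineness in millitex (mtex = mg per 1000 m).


Formula: fineness (mtex) = mass (mg) / total length (km) = (mass_mg / total_length_m) * 1000
Step 1: Convert fiber length: 4.0 cm = 0.04 m
Step 2: Total fiber length = 351 * 0.04 = 14.04 m
Step 3: Linear density = 7.7 mg / 14.04 m = 0.5484 mg/m
Step 4: fineness = 0.5484 * 1000 = 548.4 mtex

548.4 mtex


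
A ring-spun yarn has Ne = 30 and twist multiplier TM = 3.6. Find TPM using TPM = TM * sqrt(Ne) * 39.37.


Formula: TPM = TM * sqrt(Ne) * 39.37
Step 1: sqrt(Ne) = sqrt(30) = 5.4772
Step 2: TM * sqrt(Ne) = 3.6 * 5.4772 = 19.7179
Step 3: TPM = 19.7179 * 39.37 = 776 twists/m

776 twists/m


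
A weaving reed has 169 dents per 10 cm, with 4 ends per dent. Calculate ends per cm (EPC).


Formula: EPC = (dents per 10 cm * ends per dent) / 10
Step 1: Total ends per 10 cm = 169 * 4 = 676
Step 2: EPC = 676 / 10 = 67.6 ends/cm

67.6 ends/cm


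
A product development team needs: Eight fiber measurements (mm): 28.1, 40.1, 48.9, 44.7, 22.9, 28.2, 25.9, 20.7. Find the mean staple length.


Formula: Mean = sum of lengths / count
Sum = 28.1 + 40.1 + 48.9 + 44.7 + 22.9 + 28.2 + 25.9 + 20.7
Sum = 259.5 mm
Mean = 259.5 / 8 = 32.44 mm

32.44 mm


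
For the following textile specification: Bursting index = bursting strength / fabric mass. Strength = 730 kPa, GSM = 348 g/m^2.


Formula: Bursting Index = Bursting Strength / Fabric GSM
BI = 730 kPa / 348 g/m^2
BI = 2.098 kPa/(g/m^2)

2.098 kPa/(g/m^2)


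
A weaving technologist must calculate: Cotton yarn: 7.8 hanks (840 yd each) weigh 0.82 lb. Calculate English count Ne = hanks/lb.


Formula: Ne = hanks / mass_lb
Substituting: Ne = 7.8 / 0.82
Ne = 9.5

9.5 Ne


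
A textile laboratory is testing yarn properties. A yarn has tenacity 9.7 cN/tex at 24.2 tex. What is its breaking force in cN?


Formula: Breaking force = Tenacity * Linear density
F = 9.7 cN/tex * 24.2 tex
F = 234.74 cN

234.74 cN


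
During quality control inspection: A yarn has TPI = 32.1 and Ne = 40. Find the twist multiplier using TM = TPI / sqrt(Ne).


Formula: TM = TPI / sqrt(Ne)
Step 1: sqrt(Ne) = sqrt(40) = 6.3246
Step 2: TM = 32.1 / 6.3246 = 5.08

5.08 TM


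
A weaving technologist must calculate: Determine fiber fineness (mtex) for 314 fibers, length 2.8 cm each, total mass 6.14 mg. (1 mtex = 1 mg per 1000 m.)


Formula: fineness (mtex) = mass (mg) / total length (km) = (mass_mg / total_length_m) * 1000
Step 1: Convert fiber length: 2.8 cm = 0.028 m
Step 2: Total fiber length = 314 * 0.028 = 8.792 m
Step 3: Linear density = 6.14 mg / 8.792 m = 0.6984 mg/m
Step 4: fineness = 0.6984 * 1000 = 698.4 mtex

698.4 mtex


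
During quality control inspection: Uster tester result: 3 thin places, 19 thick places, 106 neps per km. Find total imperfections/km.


Formula: Total = thin places + thick places + neps
Total = 3 + 19 + 106
Total = 128 imperfections/km

128 imperfections/km


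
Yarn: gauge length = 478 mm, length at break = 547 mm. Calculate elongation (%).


Formula: Elongation (%) = ((L_break - L0) / L0) * 100
Step 1: Extension = 547 - 478 = 69 mm
Step 2: Elongation = (69 / 478) * 100
Step 3: Elongation = 0.144351 * 100 = 14.4351% ≈ 14.4%

14.4%


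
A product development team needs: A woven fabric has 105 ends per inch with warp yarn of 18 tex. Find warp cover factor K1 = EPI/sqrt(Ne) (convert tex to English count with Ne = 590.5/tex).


Formula: K1 = EPI / sqrt(Ne), with Ne = 590.5 / tex_warp
Step 1: Ne = 590.5 / 18 = 32.806
Step 2: sqrt(Ne) = sqrt(32.806) = 5.7277
Step 3: K1 = 105 / 5.7277 = 18.3

18.3


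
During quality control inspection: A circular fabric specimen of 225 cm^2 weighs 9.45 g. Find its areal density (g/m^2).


Formula: GSM = mass_g / area_m2
Step 1: Convert area: 225 cm^2 = 225 / 10000 = 0.0225 m^2
Step 2: GSM = 9.45 g / 0.0225 m^2 = 420.0 g/m^2

420.0 g/m^2


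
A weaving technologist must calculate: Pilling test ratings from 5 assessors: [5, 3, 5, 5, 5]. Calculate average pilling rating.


Formula: Mean = sum / count
Sum = 5 + 3 + 5 + 5 + 5 = 23
Mean = 23 / 5 = 4.6

4.6


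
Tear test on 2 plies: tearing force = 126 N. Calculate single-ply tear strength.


Formula: Per-ply strength = Total force / Number of plies
Per-ply = 126 N / 2
Per-ply = 63 N

63 N


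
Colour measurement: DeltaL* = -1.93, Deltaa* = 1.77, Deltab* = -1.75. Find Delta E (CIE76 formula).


Formula: Delta E = sqrt(dL*^2 + da*^2 + db*^2)
Step 1: dL*^2 = (-1.93)^2 = 3.7249
Step 2: da*^2 = 1.77^2 = 3.1329
Step 3: db*^2 = (-1.75)^2 = 3.0625
Step 4: Sum = 3.7249 + 3.1329 + 3.0625 = 9.9203
Step 5: Delta E = sqrt(9.9203) = 3.15

3.15 Delta E


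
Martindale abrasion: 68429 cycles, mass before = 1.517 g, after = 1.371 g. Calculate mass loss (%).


Formula: Mass loss% = ((m_before - m_after) / m_before) * 100
Step 1: Mass loss = 1.517 - 1.371 = 0.146 g
Step 2: Ratio = 0.146 / 1.517 = 0.0962426
Step 3: Mass loss% = 0.0962426 * 100 = 9.62426% ≈ 9.62%

9.62%


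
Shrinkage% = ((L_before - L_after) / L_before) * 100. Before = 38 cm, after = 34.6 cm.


Formula: Shrinkage% = ((L_before - L_after) / L_before) * 100
Step 1: Shrinkage = 38 - 34.6 = 3.4 cm
Step 2: Shrinkage% = (3.4 / 38) * 100
Step 3: Shrinkage% = 0.089474 * 100 = 8.9474% ≈ 8.9%

8.9%


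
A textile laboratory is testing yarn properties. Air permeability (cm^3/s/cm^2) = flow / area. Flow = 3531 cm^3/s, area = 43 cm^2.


Formula: Air Permeability = Airflow / Test Area
AP = 3531 cm^3/s / 43 cm^2
AP = 82.1 cm^3/s/cm^2

82.1 cm^3/s/cm^2


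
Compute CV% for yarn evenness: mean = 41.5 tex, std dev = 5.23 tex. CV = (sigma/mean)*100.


Formula: CV% = (standard deviation / mean) * 100
Step 1: Ratio = 5.23 / 41.5 = 0.126024
Step 2: CV% = 0.126024 * 100 = 12.6024% ≈ 12.6%

12.6%


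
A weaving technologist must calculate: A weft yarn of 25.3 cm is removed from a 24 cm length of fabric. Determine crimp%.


Formula: Crimp% = ((L_yarn - L_fabric) / L_fabric) * 100
Step 1: Extension = 25.3 - 24 = 1.3 cm
Step 2: Crimp% = (1.3 / 24) * 100
Step 3: Crimp% = 0.054167 * 100 = 5.4167% ≈ 5.4%

5.4%


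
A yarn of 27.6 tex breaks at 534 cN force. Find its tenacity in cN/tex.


Formula: Tenacity = Breaking force / Linear density
Tenacity = 534 cN / 27.6 tex
Tenacity = 19.35 cN/tex

19.35 cN/tex


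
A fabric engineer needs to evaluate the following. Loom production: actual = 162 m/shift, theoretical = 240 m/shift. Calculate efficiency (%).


Formula: Efficiency% = (Actual output / Theoretical output) * 100
Efficiency% = (162 / 240) * 100
Efficiency% = 0.675 * 100 = 67.5%

67.5%


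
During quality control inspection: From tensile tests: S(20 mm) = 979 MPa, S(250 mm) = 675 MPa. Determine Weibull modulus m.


Formula: m = ln(L1/L2) / ln(S2/S1)
Step 1: ln(L1/L2) = ln(20/250) = -2.52573
Step 2: S2/S1 = 675/979 = 0.68948
Step 3: ln(S2/S1) = ln(0.68948) = -0.37182
Step 4: m = -2.52573 / -0.37182 = 6.79

6.79 (Weibull m)


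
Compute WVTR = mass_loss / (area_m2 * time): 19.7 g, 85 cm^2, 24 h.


Formula: WVTR = mass_loss / (area * time)
Step 1: Convert area: 85 cm^2 = 0.0085 m^2
Step 2: WVTR = 19.7 g / (0.0085 m^2 * 24 h)
Step 3: WVTR = 19.7 / 0.204 = 96.6 g/m^2/h

96.6 g/m^2/h


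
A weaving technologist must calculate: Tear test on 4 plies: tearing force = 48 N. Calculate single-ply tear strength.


Formula: Per-ply strength = Total force / Number of plies
Per-ply = 48 N / 4
Per-ply = 12 N

12 N


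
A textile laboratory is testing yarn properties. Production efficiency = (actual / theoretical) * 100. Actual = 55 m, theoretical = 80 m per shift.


Formula: Efficiency% = (Actual output / Theoretical output) * 100
Efficiency% = (55 / 80) * 100
Efficiency% = 0.6875 * 100 = 68.75% ≈ 68.8%

68.8%


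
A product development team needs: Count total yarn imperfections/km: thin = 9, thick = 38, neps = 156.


Formula: Total = thin places + thick places + neps
Total = 9 + 38 + 156
Total = 203 imperfections/km

203 imperfections/km


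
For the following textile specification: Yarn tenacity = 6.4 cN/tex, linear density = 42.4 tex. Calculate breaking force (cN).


Formula: Breaking force = Tenacity * Linear density
F = 6.4 cN/tex * 42.4 tex
F = 271.36 cN

271.36 cN


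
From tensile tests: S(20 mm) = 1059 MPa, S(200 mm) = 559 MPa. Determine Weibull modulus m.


Formula: m = ln(L1/L2) / ln(S2/S1)
Step 1: ln(L1/L2) = ln(20/200) = -2.30259
Step 2: S2/S1 = 559/1059 = 0.52786
Step 3: ln(S2/S1) = ln(0.52786) = -0.63892
Step 4: m = -2.30259 / -0.63892 = 3.60

3.60 (Weibull m)


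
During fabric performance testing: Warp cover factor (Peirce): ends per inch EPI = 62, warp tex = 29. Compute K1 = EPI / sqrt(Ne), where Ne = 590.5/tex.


Formula: K1 = EPI / sqrt(Ne), with Ne = 590.5 / tex_warp
Step 1: Ne = 590.5 / 29 = 20.362
Step 2: sqrt(Ne) = sqrt(20.362) = 4.5124
Step 3: K1 = 62 / 4.5124 = 13.7

13.7


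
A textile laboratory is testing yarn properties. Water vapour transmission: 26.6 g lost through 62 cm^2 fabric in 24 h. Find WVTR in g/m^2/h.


Formula: WVTR = mass_loss / (area * time)
Step 1: Convert area: 62 cm^2 = 0.0062 m^2
Step 2: WVTR = 26.6 g / (0.0062 m^2 * 24 h)
Step 3: WVTR = 26.6 / 0.1488 = 178.8 g/m^2/h

178.8 g/m^2/h


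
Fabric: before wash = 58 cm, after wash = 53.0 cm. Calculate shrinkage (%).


Formula: Shrinkage% = ((L_before - L_after) / L_before) * 100
Step 1: Shrinkage = 58 - 53.0 = 5.0 cm
Step 2: Shrinkage% = (5.0 / 58) * 100
Step 3: Shrinkage% = 0.086207 * 100 = 8.6207% ≈ 8.6%

8.6%


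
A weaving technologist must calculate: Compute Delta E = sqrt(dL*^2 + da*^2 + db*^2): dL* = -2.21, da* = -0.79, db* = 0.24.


Formula: Delta E = sqrt(dL*^2 + da*^2 + db*^2)
Step 1: dL*^2 = (-2.21)^2 = 4.8841
Step 2: da*^2 = (-0.79)^2 = 0.6241
Step 3: db*^2 = 0.24^2 = 0.0576
Step 4: Sum = 4.8841 + 0.6241 + 0.0576 = 5.5658
Step 5: Delta E = sqrt(5.5658) = 2.36

2.36 Delta E


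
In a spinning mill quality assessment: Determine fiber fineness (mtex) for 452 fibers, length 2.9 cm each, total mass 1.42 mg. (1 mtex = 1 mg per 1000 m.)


Formula: fineness (mtex) = mass (mg) / total length (km) = (mass_mg / total_length_m) * 1000
Step 1: Convert fiber length: 2.9 cm = 0.029 m
Step 2: Total fiber length = 452 * 0.029 = 13.108 m
Step 3: Linear density = 1.42 mg / 13.108 m = 0.1083 mg/m
Step 4: fineness = 0.1083 * 1000 = 108.3 mtex

108.3 mtex


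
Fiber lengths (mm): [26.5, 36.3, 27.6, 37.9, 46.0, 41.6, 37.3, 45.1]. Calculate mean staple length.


Formula: Mean = sum of lengths / count
Sum = 26.5 + 36.3 + 27.6 + 37.9 + 46.0 + 41.6 + 37.3 + 45.1
Sum = 298.3 mm
Mean = 298.3 / 8 = 37.29 mm

37.29 mm


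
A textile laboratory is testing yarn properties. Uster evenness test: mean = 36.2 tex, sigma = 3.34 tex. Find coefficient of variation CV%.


Formula: CV% = (standard deviation / mean) * 100
Step 1: Ratio = 3.34 / 36.2 = 0.092265
Step 2: CV% = 0.092265 * 100 = 9.2265% ≈ 9.2%

9.2%


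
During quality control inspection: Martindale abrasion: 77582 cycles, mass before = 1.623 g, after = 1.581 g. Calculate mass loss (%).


Formula: Mass loss% = ((m_before - m_after) / m_before) * 100
Step 1: Mass loss = 1.623 - 1.581 = 0.042 g
Step 2: Ratio = 0.042 / 1.623 = 0.025878
Step 3: Mass loss% = 0.025878 * 100 = 2.5878% ≈ 2.59%

2.59%


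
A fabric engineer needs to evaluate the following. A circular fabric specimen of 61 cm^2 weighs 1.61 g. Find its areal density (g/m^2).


Formula: GSM = mass_g / area_m2
Step 1: Convert area: 61 cm^2 = 61 / 10000 = 0.0061 m^2
Step 2: GSM = 1.61 g / 0.0061 m^2 = 263.9 g/m^2

263.9 g/m^2


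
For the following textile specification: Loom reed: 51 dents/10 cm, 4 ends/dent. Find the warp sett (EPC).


Formula: EPC = (dents per 10 cm * ends per dent) / 10
Step 1: Total ends per 10 cm = 51 * 4 = 204
Step 2: EPC = 204 / 10 = 20.4 ends/cm

20.4 ends/cm


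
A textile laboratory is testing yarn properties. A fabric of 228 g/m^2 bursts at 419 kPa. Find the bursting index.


Formula: Bursting Index = Bursting Strength / Fabric GSM
BI = 419 kPa / 228 g/m^2
BI = 1.838 kPa/(g/m^2)

1.838 kPa/(g/m^2)


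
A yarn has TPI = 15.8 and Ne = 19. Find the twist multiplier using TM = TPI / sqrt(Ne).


Formula: TM = TPI / sqrt(Ne)
Step 1: sqrt(Ne) = sqrt(19) = 4.3589
Step 2: TM = 15.8 / 4.3589 = 3.62

3.62 TM


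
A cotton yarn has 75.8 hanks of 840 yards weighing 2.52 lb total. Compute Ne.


Formula: Ne = hanks / mass_lb
Substituting: Ne = 75.8 / 2.52
Ne = 30.1

30.1 Ne


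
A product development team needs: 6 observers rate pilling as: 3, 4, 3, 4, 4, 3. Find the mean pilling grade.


Formula: Mean = sum / count
Sum = 3 + 4 + 3 + 4 + 4 + 3 = 21
Mean = 21 / 6 = 3.5

3.5


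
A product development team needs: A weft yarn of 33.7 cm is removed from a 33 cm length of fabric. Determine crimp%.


Formula: Crimp% = ((L_yarn - L_fabric) / L_fabric) * 100
Step 1: Extension = 33.7 - 33 = 0.7 cm
Step 2: Crimp% = (0.7 / 33) * 100
Step 3: Crimp% = 0.021212 * 100 = 2.1212% ≈ 2.1%

2.1%


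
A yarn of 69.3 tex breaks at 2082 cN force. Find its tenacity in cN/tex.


Formula: Tenacity = Breaking force / Linear density
Tenacity = 2082 cN / 69.3 tex
Tenacity = 30.04 cN/tex

30.04 cN/tex


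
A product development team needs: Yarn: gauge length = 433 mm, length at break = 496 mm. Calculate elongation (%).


Formula: Elongation (%) = ((L_break - L0) / L0) * 100
Step 1: Extension = 496 - 433 = 63 mm
Step 2: Elongation = (63 / 433) * 100
Step 3: Elongation = 0.145497 * 100 = 14.5497% ≈ 14.5%

14.5%


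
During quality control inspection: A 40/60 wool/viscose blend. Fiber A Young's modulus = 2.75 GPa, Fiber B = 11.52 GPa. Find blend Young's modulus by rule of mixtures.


Formula: Blend property = (fraction_A * property_A) + (fraction_B * property_B)
Step 1: Contribution A = 40/100 * 2.75 GPa = 1.1 GPa
Step 2: Contribution B = 60/100 * 11.52 GPa = 6.912 GPa
Step 3: Blend Young's modulus = 1.1 + 6.912 = 8.012 GPa

8.012 GPa


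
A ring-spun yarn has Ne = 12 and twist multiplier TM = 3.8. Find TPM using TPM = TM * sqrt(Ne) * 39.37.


Formula: TPM = TM * sqrt(Ne) * 39.37
Step 1: sqrt(Ne) = sqrt(12) = 3.4641
Step 2: TM * sqrt(Ne) = 3.8 * 3.4641 = 13.1636
Step 3: TPM = 13.1636 * 39.37 = 518 twists/m

518 twists/m


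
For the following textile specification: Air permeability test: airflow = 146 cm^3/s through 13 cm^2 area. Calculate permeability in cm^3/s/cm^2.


Formula: Air Permeability = Airflow / Test Area
AP = 146 cm^3/s / 13 cm^2
AP = 11.2 cm^3/s/cm^2

11.2 cm^3/s/cm^2


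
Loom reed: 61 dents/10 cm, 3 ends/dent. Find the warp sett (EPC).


Formula: EPC = (dents per 10 cm * ends per dent) / 10
Step 1: Total ends per 10 cm = 61 * 3 = 183
Step 2: EPC = 183 / 10 = 18.3 ends/cm

18.3 ends/cm


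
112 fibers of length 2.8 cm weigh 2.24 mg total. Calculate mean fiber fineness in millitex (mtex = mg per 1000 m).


Formula: fineness (mtex) = mass (mg) / total length (km) = (mass_mg / total_length_m) * 1000
Step 1: Convert fiber length: 2.8 cm = 0.028 m
Step 2: Total fiber length = 112 * 0.028 = 3.136 m
Step 3: Linear density = 2.24 mg / 3.136 m = 0.7143 mg/m
Step 4: fineness = 0.7143 * 1000 = 714.3 mtex

714.3 mtex


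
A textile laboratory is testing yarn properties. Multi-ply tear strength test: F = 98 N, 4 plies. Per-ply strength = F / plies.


Formula: Per-ply strength = Total force / Number of plies
Per-ply = 98 N / 4
Per-ply = 24.5 N

24.5 N


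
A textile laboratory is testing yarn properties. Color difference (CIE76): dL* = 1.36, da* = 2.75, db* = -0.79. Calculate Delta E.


Formula: Delta E = sqrt(dL*^2 + da*^2 + db*^2)
Step 1: dL*^2 = 1.36^2 = 1.8496
Step 2: da*^2 = 2.75^2 = 7.5625
Step 3: db*^2 = (-0.79)^2 = 0.6241
Step 4: Sum = 1.8496 + 7.5625 + 0.6241 = 10.0362
Step 5: Delta E = sqrt(10.0362) = 3.17

3.17 Delta E


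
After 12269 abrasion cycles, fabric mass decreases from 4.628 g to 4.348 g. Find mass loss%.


Formula: Mass loss% = ((m_before - m_after) / m_before) * 100
Step 1: Mass loss = 4.628 - 4.348 = 0.28 g
Step 2: Ratio = 0.28 / 4.628 = 0.0605013
Step 3: Mass loss% = 0.0605013 * 100 = 6.05013% ≈ 6.05%

6.05%


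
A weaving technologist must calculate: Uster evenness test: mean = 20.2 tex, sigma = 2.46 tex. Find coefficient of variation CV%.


Formula: CV% = (standard deviation / mean) * 100
Step 1: Ratio = 2.46 / 20.2 = 0.121782
Step 2: CV% = 0.121782 * 100 = 12.1782% ≈ 12.2%

12.2%


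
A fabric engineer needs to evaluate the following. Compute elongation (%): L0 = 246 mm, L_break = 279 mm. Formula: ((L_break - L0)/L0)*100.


Formula: Elongation (%) = ((L_break - L0) / L0) * 100
Step 1: Extension = 279 - 246 = 33 mm
Step 2: Elongation = (33 / 246) * 100
Step 3: Elongation = 0.134146 * 100 = 13.4146% ≈ 13.4%

13.4%


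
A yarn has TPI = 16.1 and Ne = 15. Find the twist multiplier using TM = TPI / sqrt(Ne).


Formula: TM = TPI / sqrt(Ne)
Step 1: sqrt(Ne) = sqrt(15) = 3.873
Step 2: TM = 16.1 / 3.873 = 4.16

4.16 TM


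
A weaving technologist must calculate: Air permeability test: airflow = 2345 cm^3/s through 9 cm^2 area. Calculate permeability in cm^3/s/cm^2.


Formula: Air Permeability = Airflow / Test Area
AP = 2345 cm^3/s / 9 cm^2
AP = 260.6 cm^3/s/cm^2

260.6 cm^3/s/cm^2


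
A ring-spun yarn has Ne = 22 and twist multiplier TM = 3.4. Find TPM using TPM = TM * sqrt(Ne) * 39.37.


Formula: TPM = TM * sqrt(Ne) * 39.37
Step 1: sqrt(Ne) = sqrt(22) = 4.6904
Step 2: TM * sqrt(Ne) = 3.4 * 4.6904 = 15.9474
Step 3: TPM = 15.9474 * 39.37 = 628 twists/m

628 twists/m


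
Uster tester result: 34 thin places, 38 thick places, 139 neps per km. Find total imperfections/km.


Formula: Total = thin places + thick places + neps
Total = 34 + 38 + 139
Total = 211 imperfections/km

211 imperfections/km


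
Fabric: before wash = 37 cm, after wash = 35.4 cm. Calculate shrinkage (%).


Formula: Shrinkage% = ((L_before - L_after) / L_before) * 100
Step 1: Shrinkage = 37 - 35.4 = 1.6 cm
Step 2: Shrinkage% = (1.6 / 37) * 100
Step 3: Shrinkage% = 0.043243 * 100 = 4.3243% ≈ 4.3%

4.3%


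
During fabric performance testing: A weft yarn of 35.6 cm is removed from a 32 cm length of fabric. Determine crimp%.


Formula: Crimp% = ((L_yarn - L_fabric) / L_fabric) * 100
Step 1: Extension = 35.6 - 32 = 3.6 cm
Step 2: Crimp% = (3.6 / 32) * 100
Step 3: Crimp% = 0.1125 * 100 = 11.25% ≈ 11.3%

11.3%


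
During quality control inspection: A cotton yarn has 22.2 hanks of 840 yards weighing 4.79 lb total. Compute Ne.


Formula: Ne = hanks / mass_lb
Substituting: Ne = 22.2 / 4.79
Ne = 4.6

4.6 Ne


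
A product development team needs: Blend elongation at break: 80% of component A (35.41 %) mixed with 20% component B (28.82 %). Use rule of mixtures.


Formula: Blend property = (fraction_A * property_A) + (fraction_B * property_B)
Step 1: Contribution A = 80/100 * 35.41 % = 28.328 %
Step 2: Contribution B = 20/100 * 28.82 % = 5.764 %
Step 3: Blend elongation at break = 28.328 + 5.764 = 34.092 %

34.092 %


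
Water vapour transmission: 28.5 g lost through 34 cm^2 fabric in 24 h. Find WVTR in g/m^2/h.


Formula: WVTR = mass_loss / (area * time)
Step 1: Convert area: 34 cm^2 = 0.0034 m^2
Step 2: WVTR = 28.5 g / (0.0034 m^2 * 24 h)
Step 3: WVTR = 28.5 / 0.0816 = 349.3 g/m^2/h

349.3 g/m^2/h


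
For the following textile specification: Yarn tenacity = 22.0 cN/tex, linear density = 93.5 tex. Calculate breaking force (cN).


Formula: Breaking force = Tenacity * Linear density
F = 22.0 cN/tex * 93.5 tex
F = 2057.00 cN

2057.00 cN


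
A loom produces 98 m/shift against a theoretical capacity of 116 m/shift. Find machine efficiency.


Formula: Efficiency% = (Actual output / Theoretical output) * 100
Efficiency% = (98 / 116) * 100
Efficiency% = 0.844828 * 100 = 84.4828% ≈ 84.5%

84.5%


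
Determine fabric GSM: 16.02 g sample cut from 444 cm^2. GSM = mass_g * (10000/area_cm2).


Formula: GSM = mass_g / area_m2
Step 1: Convert area: 444 cm^2 = 444 / 10000 = 0.0444 m^2
Step 2: GSM = 16.02 g / 0.0444 m^2 = 360.8 g/m^2

360.8 g/m^2


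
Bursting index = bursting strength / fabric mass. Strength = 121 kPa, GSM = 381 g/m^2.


Formula: Bursting Index = Bursting Strength / Fabric GSM
BI = 121 kPa / 381 g/m^2
BI = 0.318 kPa/(g/m^2)

0.318 kPa/(g/m^2)


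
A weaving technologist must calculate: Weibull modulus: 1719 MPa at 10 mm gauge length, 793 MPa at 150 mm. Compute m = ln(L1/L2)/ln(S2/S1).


Formula: m = ln(L1/L2) / ln(S2/S1)
Step 1: ln(L1/L2) = ln(10/150) = -2.70805
Step 2: S2/S1 = 793/1719 = 0.46131
Step 3: ln(S2/S1) = ln(0.46131) = -0.77369
Step 4: m = -2.70805 / -0.77369 = 3.50

3.50 (Weibull m)


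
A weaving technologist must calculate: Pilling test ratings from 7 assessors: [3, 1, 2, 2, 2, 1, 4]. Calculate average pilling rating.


Formula: Mean = sum / count
Sum = 3 + 1 + 2 + 2 + 2 + 1 + 4 = 15
Mean = 15 / 7 = 2.1

2.1


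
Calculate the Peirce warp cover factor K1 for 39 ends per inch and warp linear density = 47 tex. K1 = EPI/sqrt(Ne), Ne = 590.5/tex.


Formula: K1 = EPI / sqrt(Ne), with Ne = 590.5 / tex_warp
Step 1: Ne = 590.5 / 47 = 12.564
Step 2: sqrt(Ne) = sqrt(12.564) = 3.5446
Step 3: K1 = 39 / 3.5446 = 11.0

11.0


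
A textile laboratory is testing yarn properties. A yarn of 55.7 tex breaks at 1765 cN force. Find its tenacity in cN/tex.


Formula: Tenacity = Breaking force / Linear density
Tenacity = 1765 cN / 55.7 tex
Tenacity = 31.69 cN/tex

31.69 cN/tex


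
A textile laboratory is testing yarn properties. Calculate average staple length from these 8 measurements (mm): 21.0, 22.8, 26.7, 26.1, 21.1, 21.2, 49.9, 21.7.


Formula: Mean = sum of lengths / count
Sum = 21.0 + 22.8 + 26.7 + 26.1 + 21.1 + 21.2 + 49.9 + 21.7
Sum = 210.5 mm
Mean = 210.5 / 8 = 26.31 mm

26.31 mm


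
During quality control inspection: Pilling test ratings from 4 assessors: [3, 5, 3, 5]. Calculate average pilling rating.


Formula: Mean = sum / count
Sum = 3 + 5 + 3 + 5 = 16
Mean = 16 / 4 = 4.0

4.0


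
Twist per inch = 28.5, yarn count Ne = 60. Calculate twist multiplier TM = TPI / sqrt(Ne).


Formula: TM = TPI / sqrt(Ne)
Step 1: sqrt(Ne) = sqrt(60) = 7.746
Step 2: TM = 28.5 / 7.746 = 3.68

3.68 TM


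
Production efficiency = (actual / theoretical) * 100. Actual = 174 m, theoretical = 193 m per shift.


Formula: Efficiency% = (Actual output / Theoretical output) * 100
Efficiency% = (174 / 193) * 100
Efficiency% = 0.901554 * 100 = 90.1554% ≈ 90.2%

90.2%


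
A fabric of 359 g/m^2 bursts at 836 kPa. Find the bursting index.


Formula: Bursting Index = Bursting Strength / Fabric GSM
BI = 836 kPa / 359 g/m^2
BI = 2.329 kPa/(g/m^2)

2.329 kPa/(g/m^2)


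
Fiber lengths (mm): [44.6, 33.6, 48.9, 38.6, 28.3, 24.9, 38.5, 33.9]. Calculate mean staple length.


Formula: Mean = sum of lengths / count
Sum = 44.6 + 33.6 + 48.9 + 38.6 + 28.3 + 24.9 + 38.5 + 33.9
Sum = 291.3 mm
Mean = 291.3 / 8 = 36.41 mm

36.41 mm


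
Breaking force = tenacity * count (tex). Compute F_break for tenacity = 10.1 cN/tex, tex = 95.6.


Formula: Breaking force = Tenacity * Linear density
F = 10.1 cN/tex * 95.6 tex
F = 965.56 cN

965.56 cN
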